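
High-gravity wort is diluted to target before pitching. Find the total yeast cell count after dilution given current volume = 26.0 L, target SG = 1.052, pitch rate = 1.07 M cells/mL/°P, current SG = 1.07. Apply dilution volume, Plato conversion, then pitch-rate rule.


V_w = V·((SG_c−1)/(SG_t−1)−1);  °P = 259 − 259/SG_t;  cells = rate·(V+V_w)·°P
V_w = 26.0·((1.07−1)/(1.052−1)−1) = 9.0000
V_final = 26.0 + 9.0000 = 35.0000
°P = 259 − 259/1.052 = 12.8023
cells = 1.07·35.0000·12.8023

479.4454 billion cells


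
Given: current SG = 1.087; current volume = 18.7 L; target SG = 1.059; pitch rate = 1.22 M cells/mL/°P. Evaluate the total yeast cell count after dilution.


V_w = V·((SG_c−1)/(SG_t−1)−1);  °P = 259 − 259/SG_t;  cells = rate·(V+V_w)·°P
V_w = 18.7·((1.087−1)/(1.059−1)−1) = 8.8746
V_final = 18.7 + 8.8746 = 27.5746
°P = 259 − 259/1.059 = 14.4297
cells = 1.22·27.5746·14.4297

485.4276 billion cells


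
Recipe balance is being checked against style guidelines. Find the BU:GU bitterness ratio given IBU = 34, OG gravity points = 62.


BU:GU = IBU / OG_points
BU:GU = 34 / 62

0.5484


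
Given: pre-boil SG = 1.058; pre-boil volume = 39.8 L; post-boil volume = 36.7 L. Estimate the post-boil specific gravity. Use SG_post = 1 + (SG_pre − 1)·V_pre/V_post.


pts_pre = (1.058 − 1)·1000 = 58.0000
pts_post = 58.0000·39.8/36.7 = 62.8992
SG_post = 1 + 62.8992/1000

1.0629


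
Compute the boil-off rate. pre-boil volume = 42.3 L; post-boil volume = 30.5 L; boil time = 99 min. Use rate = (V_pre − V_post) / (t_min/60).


rate = (42.3 − 30.5) / (99/60)

7.1515 L/hr


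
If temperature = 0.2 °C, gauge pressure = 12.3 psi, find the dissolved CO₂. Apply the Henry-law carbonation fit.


vols = (P + 14.695)·(0.01821 + 0.09011·e^(−0.04·T))
vols = (12.3 + 14.695)·(0.01821 + 0.09011·e^(−0.04·0.2))

2.9047 volumes


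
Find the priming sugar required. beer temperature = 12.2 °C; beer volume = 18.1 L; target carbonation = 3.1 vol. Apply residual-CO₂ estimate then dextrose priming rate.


residual = 14.695·(0.01821 + 0.09011·e^(−0.04·T));  sugar = (target − residual)·4.0·V
residual = 14.695·(0.01821 + 0.09011·e^(−0.04·12.2)) = 1.0804
sugar = (3.1 − 1.0804)·4.0·18.1

146.2162 g


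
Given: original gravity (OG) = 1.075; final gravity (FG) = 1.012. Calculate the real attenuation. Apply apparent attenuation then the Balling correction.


AA = (OG−FG)/(OG−1)·100;  RA = AA·0.8192
AA = (1.075 − 1.012)/(1.075 − 1)·100 = 84.0000
RA = 84.0000·0.8192

68.8128 %


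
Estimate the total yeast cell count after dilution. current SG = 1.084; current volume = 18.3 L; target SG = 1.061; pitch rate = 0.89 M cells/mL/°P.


V_w = V·((SG_c−1)/(SG_t−1)−1);  °P = 259 − 259/SG_t;  cells = rate·(V+V_w)·°P
V_w = 18.3·((1.084−1)/(1.061−1)−1) = 6.9000
V_final = 18.3 + 6.9000 = 25.2000
°P = 259 − 259/1.061 = 14.8907
cells = 0.89·25.2000·14.8907

333.9679 billion cells


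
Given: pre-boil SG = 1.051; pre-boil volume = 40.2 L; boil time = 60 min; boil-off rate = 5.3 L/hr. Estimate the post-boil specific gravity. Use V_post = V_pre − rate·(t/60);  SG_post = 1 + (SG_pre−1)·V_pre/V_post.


V_post = 40.2 − 5.3·(60/60) = 34.9000
SG_post = 1 + (1.051 − 1)·40.2/34.9000

1.0587


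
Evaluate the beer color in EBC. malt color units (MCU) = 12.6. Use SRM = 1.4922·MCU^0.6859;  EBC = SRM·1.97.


SRM = 1.4922·12.6^0.6859 = 8.4834
EBC = 8.4834·1.97

16.7123 EBC


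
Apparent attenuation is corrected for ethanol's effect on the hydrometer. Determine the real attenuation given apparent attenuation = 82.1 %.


RA = AA · 0.8192
RA = 82.1 · 0.8192

67.2563 %


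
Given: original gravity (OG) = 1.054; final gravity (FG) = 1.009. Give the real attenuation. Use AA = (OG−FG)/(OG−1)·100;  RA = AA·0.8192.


AA = (1.054 − 1.009)/(1.054 − 1)·100 = 83.3333
RA = 83.3333·0.8192

68.2667 %


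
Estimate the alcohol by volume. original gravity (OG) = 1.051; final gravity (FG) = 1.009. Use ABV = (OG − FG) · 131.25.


ABV = (1.051 − 1.009) · 131.25

5.5125 % ABV


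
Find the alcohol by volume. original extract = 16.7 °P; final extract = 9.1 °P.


SG = 259/(259 − P);  ABV = (OG − FG)·131.25
OG = 259/(259 − 16.7) = 1.0689
FG = 259/(259 − 9.1) = 1.0364
ABV = (1.0689 − 1.0364)·131.25

4.2667 % ABV


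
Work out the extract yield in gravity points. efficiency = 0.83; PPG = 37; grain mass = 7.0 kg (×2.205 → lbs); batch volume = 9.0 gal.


points = lbs × PPG × eff / vol
lbs = 7.0 × 2.205 = 15.4350
points = 15.4350 × 37 × 0.83 / 9.0

52.6677 points


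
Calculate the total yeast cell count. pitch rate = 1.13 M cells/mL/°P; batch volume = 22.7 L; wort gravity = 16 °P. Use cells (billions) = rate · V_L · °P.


cells = 1.13 · 22.7 · 16

410.4160 billion cells


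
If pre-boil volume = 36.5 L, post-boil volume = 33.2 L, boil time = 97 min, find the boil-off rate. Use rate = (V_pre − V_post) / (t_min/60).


rate = (36.5 − 33.2) / (97/60)

2.0412 L/hr


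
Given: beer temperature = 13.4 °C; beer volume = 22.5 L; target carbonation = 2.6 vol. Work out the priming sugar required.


residual = 14.695·(0.01821 + 0.09011·e^(−0.04·T));  sugar = (target − residual)·4.0·V
residual = 14.695·(0.01821 + 0.09011·e^(−0.04·13.4)) = 1.0423
sugar = (2.6 − 1.0423)·4.0·22.5

140.1890 g


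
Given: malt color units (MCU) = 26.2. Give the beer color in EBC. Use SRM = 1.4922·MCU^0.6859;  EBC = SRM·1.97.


SRM = 1.4922·26.2^0.6859 = 14.0165
EBC = 14.0165·1.97

27.6125 EBC


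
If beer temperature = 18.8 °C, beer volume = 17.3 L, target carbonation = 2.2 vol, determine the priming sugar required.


residual = 14.695·(0.01821 + 0.09011·e^(−0.04·T));  sugar = (target − residual)·4.0·V
residual = 14.695·(0.01821 + 0.09011·e^(−0.04·18.8)) = 0.8918
sugar = (2.2 − 0.8918)·4.0·17.3

90.5248 g


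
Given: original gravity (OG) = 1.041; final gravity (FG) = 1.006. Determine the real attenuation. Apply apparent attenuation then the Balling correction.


AA = (OG−FG)/(OG−1)·100;  RA = AA·0.8192
AA = (1.041 − 1.006)/(1.041 − 1)·100 = 85.3659
RA = 85.3659·0.8192

69.9317 %


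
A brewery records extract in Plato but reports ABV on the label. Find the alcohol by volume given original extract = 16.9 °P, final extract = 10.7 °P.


SG = 259/(259 − P);  ABV = (OG − FG)·131.25
OG = 259/(259 − 16.9) = 1.0698
FG = 259/(259 − 10.7) = 1.0431
ABV = (1.0698 − 1.0431)·131.25

3.5061 % ABV


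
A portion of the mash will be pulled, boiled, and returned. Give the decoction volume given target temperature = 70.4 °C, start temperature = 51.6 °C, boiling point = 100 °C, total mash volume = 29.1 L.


V_dec = V_total·(T_target − T_start)/(T_boil − T_start)
V_dec = 29.1·(70.4 − 51.6)/(100 − 51.6)

11.3033 L


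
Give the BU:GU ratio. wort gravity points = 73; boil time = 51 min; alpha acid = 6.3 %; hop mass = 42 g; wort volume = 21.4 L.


U = 1.65·0.000125^(GP/1000)·(1−e^(−0.04t))/4.15;  IBU = (α/100)·m·U·1000/V;  BU:GU = IBU/GP
U = 1.65·0.000125^(73/1000)·(1−e^(−0.04·51))/4.15 = 0.1795
IBU = (6.3/100)·42·0.1795·1000/21.4 = 22.1917
BU:GU = 22.1917/73

0.3040


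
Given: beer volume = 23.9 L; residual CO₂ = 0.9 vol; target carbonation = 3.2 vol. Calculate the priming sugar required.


sugar = (target − residual)·4.0·V
sugar = (3.2 − 0.9)·4.0·23.9

219.8800 g


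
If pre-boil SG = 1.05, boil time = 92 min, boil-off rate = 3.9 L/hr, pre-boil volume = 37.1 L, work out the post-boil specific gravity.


V_post = V_pre − rate·(t/60);  SG_post = 1 + (SG_pre−1)·V_pre/V_post
V_post = 37.1 − 3.9·(92/60) = 31.1200
SG_post = 1 + (1.05 − 1)·37.1/31.1200

1.0596


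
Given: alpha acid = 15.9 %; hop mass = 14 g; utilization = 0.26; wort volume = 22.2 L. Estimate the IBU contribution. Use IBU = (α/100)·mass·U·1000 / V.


IBU = (15.9/100)·14·0.26·1000 / 22.2

26.0703 IBU


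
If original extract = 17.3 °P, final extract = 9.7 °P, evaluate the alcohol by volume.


SG = 259/(259 − P);  ABV = (OG − FG)·131.25
OG = 259/(259 − 17.3) = 1.0716
FG = 259/(259 − 9.7) = 1.0389
ABV = (1.0716 − 1.0389)·131.25

4.2876 % ABV


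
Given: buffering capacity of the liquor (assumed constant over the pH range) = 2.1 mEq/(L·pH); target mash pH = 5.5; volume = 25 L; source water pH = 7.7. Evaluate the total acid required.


acid = buffering capacity · (pH_source − pH_target) · V
acid = 2.1 · (7.7 − 5.5) · 25

115.5000 mEq


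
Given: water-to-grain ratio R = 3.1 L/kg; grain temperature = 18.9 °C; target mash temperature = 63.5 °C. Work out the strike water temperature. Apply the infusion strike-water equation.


T_strike = (0.41/R)·(T_mash − T_grain) + T_mash
T_strike = (0.41/3.1)·(63.5 − 18.9) + 63.5

69.3987 °C


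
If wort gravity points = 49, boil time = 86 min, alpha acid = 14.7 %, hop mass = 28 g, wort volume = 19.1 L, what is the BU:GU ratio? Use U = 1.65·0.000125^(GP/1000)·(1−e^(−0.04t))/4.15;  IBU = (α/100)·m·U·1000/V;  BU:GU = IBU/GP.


U = 1.65·0.000125^(49/1000)·(1−e^(−0.04·86))/4.15 = 0.2478
IBU = (14.7/100)·28·0.2478·1000/19.1 = 53.3916
BU:GU = 53.3916/49

1.0896


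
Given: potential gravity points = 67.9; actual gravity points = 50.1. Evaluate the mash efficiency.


efficiency = actual / potential × 100
efficiency = 50.1 / 67.9 × 100

73.7850 %


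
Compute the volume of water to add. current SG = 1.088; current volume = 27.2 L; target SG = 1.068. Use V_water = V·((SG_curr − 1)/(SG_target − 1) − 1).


V_water = 27.2·((1.088 − 1)/(1.068 − 1) − 1)

8.0000 L


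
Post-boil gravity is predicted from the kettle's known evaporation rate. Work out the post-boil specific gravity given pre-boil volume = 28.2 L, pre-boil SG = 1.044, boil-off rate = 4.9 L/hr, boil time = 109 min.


V_post = V_pre − rate·(t/60);  SG_post = 1 + (SG_pre−1)·V_pre/V_post
V_post = 28.2 − 4.9·(109/60) = 19.2983
SG_post = 1 + (1.044 − 1)·28.2/19.2983

1.0643


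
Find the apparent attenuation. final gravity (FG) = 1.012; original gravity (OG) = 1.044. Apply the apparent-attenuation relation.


AA = (OG − FG)/(OG − 1) · 100
AA = (1.044 − 1.012)/(1.044 − 1) · 100

72.7273 %


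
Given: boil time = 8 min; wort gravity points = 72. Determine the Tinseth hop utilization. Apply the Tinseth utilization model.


U = 1.65·0.000125^(GP/1000) · (1 − e^(−0.04·t))/4.15
bigness = 1.65·0.000125^(72/1000) = 0.8639
boil_factor = (1 − e^(−0.04·8))/4.15 = 0.0660
U = 0.8639 · 0.0660

0.0570


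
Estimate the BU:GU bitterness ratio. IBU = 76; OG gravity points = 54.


BU:GU = IBU / OG_points
BU:GU = 76 / 54

1.4074


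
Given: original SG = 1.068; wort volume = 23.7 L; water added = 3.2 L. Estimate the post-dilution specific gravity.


SG_new = 1 + (SG_old − 1)·V_old/(V_old + V_water)
pts = (1.068 − 1)·1000·23.7/(23.7 + 3.2) = 59.9108
SG_new = 1 + 59.9108/1000

1.0599


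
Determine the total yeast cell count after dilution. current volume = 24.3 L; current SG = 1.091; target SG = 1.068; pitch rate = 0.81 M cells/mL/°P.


V_w = V·((SG_c−1)/(SG_t−1)−1);  °P = 259 − 259/SG_t;  cells = rate·(V+V_w)·°P
V_w = 24.3·((1.091−1)/(1.068−1)−1) = 8.2191
V_final = 24.3 + 8.2191 = 32.5191
°P = 259 − 259/1.068 = 16.4906
cells = 0.81·32.5191·16.4906

434.3714 billion cells


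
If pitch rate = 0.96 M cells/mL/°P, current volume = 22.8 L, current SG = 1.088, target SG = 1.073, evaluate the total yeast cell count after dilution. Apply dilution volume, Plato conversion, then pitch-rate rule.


V_w = V·((SG_c−1)/(SG_t−1)−1);  °P = 259 − 259/SG_t;  cells = rate·(V+V_w)·°P
V_w = 22.8·((1.088−1)/(1.073−1)−1) = 4.6849
V_final = 22.8 + 4.6849 = 27.4849
°P = 259 − 259/1.073 = 17.6207
cells = 0.96·27.4849·17.6207

464.9313 billion cells


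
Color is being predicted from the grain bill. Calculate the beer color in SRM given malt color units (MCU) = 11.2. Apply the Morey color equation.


SRM = 1.4922 · MCU^0.6859
SRM = 1.4922 · 11.2^0.6859

7.8250 SRM


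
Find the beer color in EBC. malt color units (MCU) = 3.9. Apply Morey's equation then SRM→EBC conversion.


SRM = 1.4922·MCU^0.6859;  EBC = SRM·1.97
SRM = 1.4922·3.9^0.6859 = 3.7952
EBC = 3.7952·1.97

7.4766 EBC


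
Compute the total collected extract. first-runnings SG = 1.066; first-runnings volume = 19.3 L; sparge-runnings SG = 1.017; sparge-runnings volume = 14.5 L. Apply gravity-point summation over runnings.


total = Σ (SG_i − 1)·1000·V_i
first = (1.066 − 1)·1000·19.3 = 1273.8000
sparge = (1.017 − 1)·1000·14.5 = 246.5000
total = 1273.8000 + 246.5000

1520.3000 gravity·L


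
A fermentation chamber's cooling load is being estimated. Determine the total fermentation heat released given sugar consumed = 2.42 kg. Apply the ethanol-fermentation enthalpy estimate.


Q = m_sugar · 590 kJ/kg
Q = 2.42 · 590

1427.8000 kJ


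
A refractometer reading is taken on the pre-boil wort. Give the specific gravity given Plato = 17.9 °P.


SG = 259/(259 − P)
SG = 259/(259 − 17.9)

1.0742


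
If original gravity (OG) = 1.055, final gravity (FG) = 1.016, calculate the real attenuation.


AA = (OG−FG)/(OG−1)·100;  RA = AA·0.8192
AA = (1.055 − 1.016)/(1.055 − 1)·100 = 70.9091
RA = 70.9091·0.8192

58.0887 %


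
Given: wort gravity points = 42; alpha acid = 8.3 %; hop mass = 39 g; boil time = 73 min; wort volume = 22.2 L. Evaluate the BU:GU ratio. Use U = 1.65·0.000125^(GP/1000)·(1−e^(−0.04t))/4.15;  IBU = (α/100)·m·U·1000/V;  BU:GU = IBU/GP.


U = 1.65·0.000125^(42/1000)·(1−e^(−0.04·73))/4.15 = 0.2579
IBU = (8.3/100)·39·0.2579·1000/22.2 = 37.6026
BU:GU = 37.6026/42

0.8953


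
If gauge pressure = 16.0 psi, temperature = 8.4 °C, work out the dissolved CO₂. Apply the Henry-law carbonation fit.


vols = (P + 14.695)·(0.01821 + 0.09011·e^(−0.04·T))
vols = (16.0 + 14.695)·(0.01821 + 0.09011·e^(−0.04·8.4))

2.5356 volumes


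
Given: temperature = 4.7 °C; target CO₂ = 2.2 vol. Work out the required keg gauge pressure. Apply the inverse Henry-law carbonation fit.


psi = vols/(0.01821 + 0.09011·e^(−0.04·T)) − 14.695
psi = 2.2/(0.01821 + 0.09011·e^(−0.04·4.7)) − 14.695

8.9924 psi


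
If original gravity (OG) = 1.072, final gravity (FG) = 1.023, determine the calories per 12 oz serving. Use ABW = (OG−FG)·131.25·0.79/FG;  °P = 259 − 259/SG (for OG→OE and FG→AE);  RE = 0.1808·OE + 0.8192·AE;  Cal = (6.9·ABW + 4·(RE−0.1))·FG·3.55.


ABW = (1.072 − 1.023)·131.25·0.79/1.023 = 4.9665
OE = 259 − 259/1.072 = 17.3955 °P
AE = 259 − 259/1.023 = 5.8231 °P
RE = 0.1808·17.3955 + 0.8192·5.8231 = 7.9154 °P
Cal = (6.9·4.9665 + 4·(7.9154−0.1))·1.023·3.55

237.9822 kcal


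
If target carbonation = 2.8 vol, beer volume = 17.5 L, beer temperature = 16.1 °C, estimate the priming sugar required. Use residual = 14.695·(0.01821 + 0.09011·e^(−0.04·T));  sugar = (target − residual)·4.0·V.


residual = 14.695·(0.01821 + 0.09011·e^(−0.04·16.1)) = 0.9630
sugar = (2.8 − 0.9630)·4.0·17.5

128.5878 g


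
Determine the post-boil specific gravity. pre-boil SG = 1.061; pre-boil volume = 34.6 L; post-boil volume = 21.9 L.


SG_post = 1 + (SG_pre − 1)·V_pre/V_post
pts_pre = (1.061 − 1)·1000 = 61.0000
pts_post = 61.0000·34.6/21.9 = 96.3744
SG_post = 1 + 96.3744/1000

1.0964


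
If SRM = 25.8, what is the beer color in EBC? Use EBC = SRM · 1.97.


EBC = 25.8 · 1.97

50.8260 EBC


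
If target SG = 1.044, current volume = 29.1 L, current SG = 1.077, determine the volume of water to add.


V_water = V·((SG_curr − 1)/(SG_target − 1) − 1)
V_water = 29.1·((1.077 − 1)/(1.044 − 1) − 1)

21.8250 L


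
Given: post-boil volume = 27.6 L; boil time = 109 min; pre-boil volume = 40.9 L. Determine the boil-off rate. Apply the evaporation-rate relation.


rate = (V_pre − V_post) / (t_min/60)
rate = (40.9 − 27.6) / (109/60)

7.3211 L/hr


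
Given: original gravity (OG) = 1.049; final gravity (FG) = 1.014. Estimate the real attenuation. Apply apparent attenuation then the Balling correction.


AA = (OG−FG)/(OG−1)·100;  RA = AA·0.8192
AA = (1.049 − 1.014)/(1.049 − 1)·100 = 71.4286
RA = 71.4286·0.8192

58.5143 %


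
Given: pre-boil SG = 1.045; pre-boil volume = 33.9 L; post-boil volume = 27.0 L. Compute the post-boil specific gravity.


SG_post = 1 + (SG_pre − 1)·V_pre/V_post
pts_pre = (1.045 − 1)·1000 = 45.0000
pts_post = 45.0000·33.9/27.0 = 56.5000
SG_post = 1 + 56.5000/1000

1.0565


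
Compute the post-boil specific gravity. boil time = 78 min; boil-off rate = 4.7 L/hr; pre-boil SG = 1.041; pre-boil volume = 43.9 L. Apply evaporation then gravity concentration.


V_post = V_pre − rate·(t/60);  SG_post = 1 + (SG_pre−1)·V_pre/V_post
V_post = 43.9 − 4.7·(78/60) = 37.7900
SG_post = 1 + (1.041 − 1)·43.9/37.7900

1.0476


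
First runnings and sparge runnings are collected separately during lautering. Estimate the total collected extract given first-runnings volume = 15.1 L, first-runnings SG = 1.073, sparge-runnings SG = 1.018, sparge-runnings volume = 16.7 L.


total = Σ (SG_i − 1)·1000·V_i
first = (1.073 − 1)·1000·15.1 = 1102.3000
sparge = (1.018 − 1)·1000·16.7 = 300.6000
total = 1102.3000 + 300.6000

1402.9000 gravity·L


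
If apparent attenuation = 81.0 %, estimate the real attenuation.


RA = AA · 0.8192
RA = 81.0 · 0.8192

66.3552 %


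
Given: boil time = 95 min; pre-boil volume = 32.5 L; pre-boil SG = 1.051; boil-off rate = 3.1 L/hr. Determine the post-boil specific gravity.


V_post = V_pre − rate·(t/60);  SG_post = 1 + (SG_pre−1)·V_pre/V_post
V_post = 32.5 − 3.1·(95/60) = 27.5917
SG_post = 1 + (1.051 − 1)·32.5/27.5917

1.0601


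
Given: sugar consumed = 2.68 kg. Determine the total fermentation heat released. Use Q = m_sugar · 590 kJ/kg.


Q = 2.68 · 590

1581.2000 kJ


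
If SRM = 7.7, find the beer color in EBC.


EBC = SRM · 1.97
EBC = 7.7 · 1.97

15.1690 EBC


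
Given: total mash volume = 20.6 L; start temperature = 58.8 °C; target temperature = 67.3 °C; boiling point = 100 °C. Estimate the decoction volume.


V_dec = V_total·(T_target − T_start)/(T_boil − T_start)
V_dec = 20.6·(67.3 − 58.8)/(100 − 58.8)

4.2500 L


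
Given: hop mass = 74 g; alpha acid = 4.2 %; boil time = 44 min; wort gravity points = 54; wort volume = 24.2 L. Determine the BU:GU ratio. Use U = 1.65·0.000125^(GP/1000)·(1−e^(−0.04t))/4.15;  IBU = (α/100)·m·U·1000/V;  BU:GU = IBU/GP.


U = 1.65·0.000125^(54/1000)·(1−e^(−0.04·44))/4.15 = 0.2026
IBU = (4.2/100)·74·0.2026·1000/24.2 = 26.0220
BU:GU = 26.0220/54

0.4819


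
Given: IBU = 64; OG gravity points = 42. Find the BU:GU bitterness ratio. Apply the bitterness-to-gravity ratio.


BU:GU = IBU / OG_points
BU:GU = 64 / 42

1.5238


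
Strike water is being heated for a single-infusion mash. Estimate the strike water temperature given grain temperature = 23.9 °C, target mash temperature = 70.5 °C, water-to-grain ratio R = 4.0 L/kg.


T_strike = (0.41/R)·(T_mash − T_grain) + T_mash
T_strike = (0.41/4.0)·(70.5 − 23.9) + 70.5

75.2765 °C


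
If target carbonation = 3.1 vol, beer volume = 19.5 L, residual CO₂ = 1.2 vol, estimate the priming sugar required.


sugar = (target − residual)·4.0·V
sugar = (3.1 − 1.2)·4.0·19.5

148.2000 g


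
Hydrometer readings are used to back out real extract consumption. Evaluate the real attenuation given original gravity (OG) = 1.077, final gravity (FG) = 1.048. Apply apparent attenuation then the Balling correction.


AA = (OG−FG)/(OG−1)·100;  RA = AA·0.8192
AA = (1.077 − 1.048)/(1.077 − 1)·100 = 37.6623
RA = 37.6623·0.8192

30.8530 %


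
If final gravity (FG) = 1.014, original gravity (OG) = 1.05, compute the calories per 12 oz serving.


ABW = (OG−FG)·131.25·0.79/FG;  °P = 259 − 259/SG (for OG→OE and FG→AE);  RE = 0.1808·OE + 0.8192·AE;  Cal = (6.9·ABW + 4·(RE−0.1))·FG·3.55
ABW = (1.05 − 1.014)·131.25·0.79/1.014 = 3.6812
OE = 259 − 259/1.05 = 12.3333 °P
AE = 259 − 259/1.014 = 3.5759 °P
RE = 0.1808·12.3333 + 0.8192·3.5759 = 5.1593 °P
Cal = (6.9·3.6812 + 4·(5.1593−0.1))·1.014·3.55

164.2812 kcal


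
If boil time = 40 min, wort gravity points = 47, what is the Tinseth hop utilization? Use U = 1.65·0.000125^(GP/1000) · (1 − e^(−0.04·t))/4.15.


bigness = 1.65·0.000125^(47/1000) = 1.0815
boil_factor = (1 − e^(−0.04·40))/4.15 = 0.1923
U = 1.0815 · 0.1923

0.2080


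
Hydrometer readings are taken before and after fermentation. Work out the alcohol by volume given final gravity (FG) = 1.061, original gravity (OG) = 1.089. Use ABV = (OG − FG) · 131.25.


ABV = (1.089 − 1.061) · 131.25

3.6750 % ABV


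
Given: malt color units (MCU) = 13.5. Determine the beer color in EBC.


SRM = 1.4922·MCU^0.6859;  EBC = SRM·1.97
SRM = 1.4922·13.5^0.6859 = 8.8945
EBC = 8.8945·1.97

17.5222 EBC


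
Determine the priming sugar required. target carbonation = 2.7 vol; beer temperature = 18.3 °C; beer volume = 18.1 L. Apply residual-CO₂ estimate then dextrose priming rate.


residual = 14.695·(0.01821 + 0.09011·e^(−0.04·T));  sugar = (target − residual)·4.0·V
residual = 14.695·(0.01821 + 0.09011·e^(−0.04·18.3)) = 0.9044
sugar = (2.7 − 0.9044)·4.0·18.1

129.9979 g


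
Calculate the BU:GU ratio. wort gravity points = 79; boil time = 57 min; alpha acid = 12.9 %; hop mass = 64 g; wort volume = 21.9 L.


U = 1.65·0.000125^(GP/1000)·(1−e^(−0.04t))/4.15;  IBU = (α/100)·m·U·1000/V;  BU:GU = IBU/GP
U = 1.65·0.000125^(79/1000)·(1−e^(−0.04·57))/4.15 = 0.1755
IBU = (12.9/100)·64·0.1755·1000/21.9 = 66.1540
BU:GU = 66.1540/79

0.8374


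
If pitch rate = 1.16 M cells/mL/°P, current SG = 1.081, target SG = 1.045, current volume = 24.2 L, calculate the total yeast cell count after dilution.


V_w = V·((SG_c−1)/(SG_t−1)−1);  °P = 259 − 259/SG_t;  cells = rate·(V+V_w)·°P
V_w = 24.2·((1.081−1)/(1.045−1)−1) = 19.3600
V_final = 24.2 + 19.3600 = 43.5600
°P = 259 − 259/1.045 = 11.1531
cells = 1.16·43.5600·11.1531

563.5622 billion cells


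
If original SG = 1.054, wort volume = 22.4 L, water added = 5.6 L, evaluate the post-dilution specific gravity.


SG_new = 1 + (SG_old − 1)·V_old/(V_old + V_water)
pts = (1.054 − 1)·1000·22.4/(22.4 + 5.6) = 43.2000
SG_new = 1 + 43.2000/1000

1.0432


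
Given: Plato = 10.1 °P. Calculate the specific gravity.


SG = 259/(259 − P)
SG = 259/(259 − 10.1)

1.0406


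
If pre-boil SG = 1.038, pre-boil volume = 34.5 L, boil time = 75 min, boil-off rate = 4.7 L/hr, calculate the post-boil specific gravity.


V_post = V_pre − rate·(t/60);  SG_post = 1 + (SG_pre−1)·V_pre/V_post
V_post = 34.5 − 4.7·(75/60) = 28.6250
SG_post = 1 + (1.038 − 1)·34.5/28.6250

1.0458


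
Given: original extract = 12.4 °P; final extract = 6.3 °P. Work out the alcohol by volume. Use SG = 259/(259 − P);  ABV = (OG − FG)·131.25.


OG = 259/(259 − 12.4) = 1.0503
FG = 259/(259 − 6.3) = 1.0249
ABV = (1.0503 − 1.0249)·131.25

3.3276 % ABV


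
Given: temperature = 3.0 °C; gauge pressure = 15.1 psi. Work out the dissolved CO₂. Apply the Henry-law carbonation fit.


vols = (P + 14.695)·(0.01821 + 0.09011·e^(−0.04·T))
vols = (15.1 + 14.695)·(0.01821 + 0.09011·e^(−0.04·3.0))

2.9238 volumes


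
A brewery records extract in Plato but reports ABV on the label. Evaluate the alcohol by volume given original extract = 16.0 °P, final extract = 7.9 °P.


SG = 259/(259 − P);  ABV = (OG − FG)·131.25
OG = 259/(259 − 16.0) = 1.0658
FG = 259/(259 − 7.9) = 1.0315
ABV = (1.0658 − 1.0315)·131.25

4.5126 % ABV


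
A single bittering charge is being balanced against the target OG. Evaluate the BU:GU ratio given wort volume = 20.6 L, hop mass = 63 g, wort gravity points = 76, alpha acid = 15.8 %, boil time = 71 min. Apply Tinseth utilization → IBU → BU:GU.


U = 1.65·0.000125^(GP/1000)·(1−e^(−0.04t))/4.15;  IBU = (α/100)·m·U·1000/V;  BU:GU = IBU/GP
U = 1.65·0.000125^(76/1000)·(1−e^(−0.04·71))/4.15 = 0.1891
IBU = (15.8/100)·63·0.1891·1000/20.6 = 91.3663
BU:GU = 91.3663/76

1.2022


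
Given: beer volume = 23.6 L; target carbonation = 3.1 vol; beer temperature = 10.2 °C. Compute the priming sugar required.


residual = 14.695·(0.01821 + 0.09011·e^(−0.04·T));  sugar = (target − residual)·4.0·V
residual = 14.695·(0.01821 + 0.09011·e^(−0.04·10.2)) = 1.1481
sugar = (3.1 − 1.1481)·4.0·23.6

184.2557 g


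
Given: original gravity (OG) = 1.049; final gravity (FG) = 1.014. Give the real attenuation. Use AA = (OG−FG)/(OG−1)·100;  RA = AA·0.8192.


AA = (1.049 − 1.014)/(1.049 − 1)·100 = 71.4286
RA = 71.4286·0.8192

58.5143 %


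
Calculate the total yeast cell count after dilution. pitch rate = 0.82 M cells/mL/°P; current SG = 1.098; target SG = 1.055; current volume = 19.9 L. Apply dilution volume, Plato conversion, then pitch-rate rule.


V_w = V·((SG_c−1)/(SG_t−1)−1);  °P = 259 − 259/SG_t;  cells = rate·(V+V_w)·°P
V_w = 19.9·((1.098−1)/(1.055−1)−1) = 15.5582
V_final = 19.9 + 15.5582 = 35.4582
°P = 259 − 259/1.055 = 13.5024
cells = 0.82·35.4582·13.5024

392.5910 billion cells


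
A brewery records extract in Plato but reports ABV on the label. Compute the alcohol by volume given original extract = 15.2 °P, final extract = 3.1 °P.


SG = 259/(259 − P);  ABV = (OG − FG)·131.25
OG = 259/(259 − 15.2) = 1.0623
FG = 259/(259 − 3.1) = 1.0121
ABV = (1.0623 − 1.0121)·131.25

6.5930 % ABV


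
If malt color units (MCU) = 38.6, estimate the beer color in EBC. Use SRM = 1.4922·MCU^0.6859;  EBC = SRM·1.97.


SRM = 1.4922·38.6^0.6859 = 18.2838
EBC = 18.2838·1.97

36.0192 EBC


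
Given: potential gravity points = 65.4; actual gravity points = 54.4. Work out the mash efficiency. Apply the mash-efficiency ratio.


efficiency = actual / potential × 100
efficiency = 54.4 / 65.4 × 100

83.1804 %


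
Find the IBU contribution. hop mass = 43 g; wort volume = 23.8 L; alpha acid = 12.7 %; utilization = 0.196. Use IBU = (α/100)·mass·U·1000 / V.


IBU = (12.7/100)·43·0.196·1000 / 23.8

44.9729 IBU


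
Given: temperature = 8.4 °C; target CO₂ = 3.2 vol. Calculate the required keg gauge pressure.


psi = vols/(0.01821 + 0.09011·e^(−0.04·T)) − 14.695
psi = 3.2/(0.01821 + 0.09011·e^(−0.04·8.4)) − 14.695

24.0437 psi


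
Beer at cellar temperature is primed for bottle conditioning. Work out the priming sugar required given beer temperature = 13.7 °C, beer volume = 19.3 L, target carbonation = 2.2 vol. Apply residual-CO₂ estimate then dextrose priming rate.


residual = 14.695·(0.01821 + 0.09011·e^(−0.04·T));  sugar = (target − residual)·4.0·V
residual = 14.695·(0.01821 + 0.09011·e^(−0.04·13.7)) = 1.0331
sugar = (2.2 − 1.0331)·4.0·19.3

90.0844 g


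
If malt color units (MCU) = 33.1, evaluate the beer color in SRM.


SRM = 1.4922 · MCU^0.6859
SRM = 1.4922 · 33.1^0.6859

16.4542 SRM


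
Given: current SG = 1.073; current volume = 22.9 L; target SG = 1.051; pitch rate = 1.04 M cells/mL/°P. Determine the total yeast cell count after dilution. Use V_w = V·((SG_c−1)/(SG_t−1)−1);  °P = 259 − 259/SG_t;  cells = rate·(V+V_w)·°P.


V_w = 22.9·((1.073−1)/(1.051−1)−1) = 9.8784
V_final = 22.9 + 9.8784 = 32.7784
°P = 259 − 259/1.051 = 12.5680
cells = 1.04·32.7784·12.5680

428.4387 billion cells


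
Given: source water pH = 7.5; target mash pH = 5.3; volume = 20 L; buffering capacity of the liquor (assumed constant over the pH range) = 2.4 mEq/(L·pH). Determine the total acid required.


acid = buffering capacity · (pH_source − pH_target) · V
acid = 2.4 · (7.5 − 5.3) · 20

105.6000 mEq


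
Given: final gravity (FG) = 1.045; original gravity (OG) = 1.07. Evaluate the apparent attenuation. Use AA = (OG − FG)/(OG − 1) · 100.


AA = (1.07 − 1.045)/(1.07 − 1) · 100

35.7143 %


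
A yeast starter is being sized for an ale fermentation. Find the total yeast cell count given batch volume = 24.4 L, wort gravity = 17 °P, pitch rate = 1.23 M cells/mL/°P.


cells (billions) = rate · V_L · °P
cells = 1.23 · 24.4 · 17

510.2040 billion cells


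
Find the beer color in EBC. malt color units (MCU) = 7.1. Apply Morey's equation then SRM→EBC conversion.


SRM = 1.4922·MCU^0.6859;  EBC = SRM·1.97
SRM = 1.4922·7.1^0.6859 = 5.7241
EBC = 5.7241·1.97

11.2764 EBC


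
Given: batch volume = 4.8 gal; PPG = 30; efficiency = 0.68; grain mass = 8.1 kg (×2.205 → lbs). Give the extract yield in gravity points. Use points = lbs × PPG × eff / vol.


lbs = 8.1 × 2.205 = 17.8605
points = 17.8605 × 30 × 0.68 / 4.8

75.9071 points


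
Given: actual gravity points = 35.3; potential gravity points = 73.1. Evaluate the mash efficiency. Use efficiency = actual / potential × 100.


efficiency = 35.3 / 73.1 × 100

48.2900 %


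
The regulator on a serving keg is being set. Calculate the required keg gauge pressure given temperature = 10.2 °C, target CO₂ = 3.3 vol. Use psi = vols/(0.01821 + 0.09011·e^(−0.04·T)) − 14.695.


psi = 3.3/(0.01821 + 0.09011·e^(−0.04·10.2)) − 14.695

27.5416 psi


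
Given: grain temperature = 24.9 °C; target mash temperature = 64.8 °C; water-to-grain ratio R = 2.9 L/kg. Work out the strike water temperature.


T_strike = (0.41/R)·(T_mash − T_grain) + T_mash
T_strike = (0.41/2.9)·(64.8 − 24.9) + 64.8

70.4410 °C


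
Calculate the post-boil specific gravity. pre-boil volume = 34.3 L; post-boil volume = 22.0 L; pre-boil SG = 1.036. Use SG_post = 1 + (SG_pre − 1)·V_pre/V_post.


pts_pre = (1.036 − 1)·1000 = 36.0000
pts_post = 36.0000·34.3/22.0 = 56.1273
SG_post = 1 + 56.1273/1000

1.0561


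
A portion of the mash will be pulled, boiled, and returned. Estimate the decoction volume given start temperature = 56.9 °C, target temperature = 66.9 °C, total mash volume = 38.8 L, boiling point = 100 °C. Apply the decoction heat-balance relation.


V_dec = V_total·(T_target − T_start)/(T_boil − T_start)
V_dec = 38.8·(66.9 − 56.9)/(100 − 56.9)

9.0023 L


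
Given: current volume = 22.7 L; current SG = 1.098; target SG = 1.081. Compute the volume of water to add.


V_water = V·((SG_curr − 1)/(SG_target − 1) − 1)
V_water = 22.7·((1.098 − 1)/(1.081 − 1) − 1)

4.7642 L


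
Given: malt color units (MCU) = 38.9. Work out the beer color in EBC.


SRM = 1.4922·MCU^0.6859;  EBC = SRM·1.97
SRM = 1.4922·38.9^0.6859 = 18.3812
EBC = 18.3812·1.97

36.2109 EBC


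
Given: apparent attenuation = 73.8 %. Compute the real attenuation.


RA = AA · 0.8192
RA = 73.8 · 0.8192

60.4570 %


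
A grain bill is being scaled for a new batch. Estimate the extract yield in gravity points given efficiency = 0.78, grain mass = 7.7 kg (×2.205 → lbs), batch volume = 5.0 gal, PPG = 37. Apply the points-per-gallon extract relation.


points = lbs × PPG × eff / vol
lbs = 7.7 × 2.205 = 16.9785
points = 16.9785 × 37 × 0.78 / 5.0

97.9999 points


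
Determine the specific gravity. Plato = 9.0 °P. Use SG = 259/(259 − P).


SG = 259/(259 − 9.0)

1.0360


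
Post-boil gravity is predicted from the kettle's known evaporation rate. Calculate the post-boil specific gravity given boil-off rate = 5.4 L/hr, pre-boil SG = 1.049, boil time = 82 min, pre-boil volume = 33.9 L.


V_post = V_pre − rate·(t/60);  SG_post = 1 + (SG_pre−1)·V_pre/V_post
V_post = 33.9 − 5.4·(82/60) = 26.5200
SG_post = 1 + (1.049 − 1)·33.9/26.5200

1.0626


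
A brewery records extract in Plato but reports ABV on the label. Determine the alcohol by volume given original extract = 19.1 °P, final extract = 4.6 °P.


SG = 259/(259 − P);  ABV = (OG − FG)·131.25
OG = 259/(259 − 19.1) = 1.0796
FG = 259/(259 − 4.6) = 1.0181
ABV = (1.0796 − 1.0181)·131.25

8.0764 % ABV


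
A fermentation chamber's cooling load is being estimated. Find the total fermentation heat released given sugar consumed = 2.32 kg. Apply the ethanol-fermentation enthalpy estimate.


Q = m_sugar · 590 kJ/kg
Q = 2.32 · 590

1368.8000 kJ


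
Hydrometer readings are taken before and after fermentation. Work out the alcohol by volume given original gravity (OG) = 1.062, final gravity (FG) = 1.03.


ABV = (OG − FG) · 131.25
ABV = (1.062 − 1.03) · 131.25

4.2000 % ABV


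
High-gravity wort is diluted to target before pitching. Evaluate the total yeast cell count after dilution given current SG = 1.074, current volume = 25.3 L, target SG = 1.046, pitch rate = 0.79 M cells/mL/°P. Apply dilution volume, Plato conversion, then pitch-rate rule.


V_w = V·((SG_c−1)/(SG_t−1)−1);  °P = 259 − 259/SG_t;  cells = rate·(V+V_w)·°P
V_w = 25.3·((1.074−1)/(1.046−1)−1) = 15.4000
V_final = 25.3 + 15.4000 = 40.7000
°P = 259 − 259/1.046 = 11.3901
cells = 0.79·40.7000·11.3901

366.2245 billion cells


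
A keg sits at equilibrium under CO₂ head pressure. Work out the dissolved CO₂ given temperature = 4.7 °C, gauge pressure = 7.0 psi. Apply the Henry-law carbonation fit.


vols = (P + 14.695)·(0.01821 + 0.09011·e^(−0.04·T))
vols = (7.0 + 14.695)·(0.01821 + 0.09011·e^(−0.04·4.7))

2.0150 volumes


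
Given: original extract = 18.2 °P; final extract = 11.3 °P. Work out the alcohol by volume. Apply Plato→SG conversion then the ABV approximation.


SG = 259/(259 − P);  ABV = (OG − FG)·131.25
OG = 259/(259 − 18.2) = 1.0756
FG = 259/(259 − 11.3) = 1.0456
ABV = (1.0756 − 1.0456)·131.25

3.9325 % ABV


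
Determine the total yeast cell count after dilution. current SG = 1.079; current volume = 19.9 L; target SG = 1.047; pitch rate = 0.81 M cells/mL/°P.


V_w = V·((SG_c−1)/(SG_t−1)−1);  °P = 259 − 259/SG_t;  cells = rate·(V+V_w)·°P
V_w = 19.9·((1.079−1)/(1.047−1)−1) = 13.5489
V_final = 19.9 + 13.5489 = 33.4489
°P = 259 − 259/1.047 = 11.6266
cells = 0.81·33.4489·11.6266

315.0056 billion cells


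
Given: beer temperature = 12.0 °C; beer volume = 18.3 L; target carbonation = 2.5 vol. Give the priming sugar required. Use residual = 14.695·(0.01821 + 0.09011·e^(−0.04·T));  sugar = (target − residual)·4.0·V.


residual = 14.695·(0.01821 + 0.09011·e^(−0.04·12.0)) = 1.0870
sugar = (2.5 − 1.0870)·4.0·18.3

103.4339 g


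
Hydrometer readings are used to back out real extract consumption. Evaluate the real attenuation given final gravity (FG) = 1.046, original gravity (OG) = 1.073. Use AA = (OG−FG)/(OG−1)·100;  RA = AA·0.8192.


AA = (1.073 − 1.046)/(1.073 − 1)·100 = 36.9863
RA = 36.9863·0.8192

30.2992 %


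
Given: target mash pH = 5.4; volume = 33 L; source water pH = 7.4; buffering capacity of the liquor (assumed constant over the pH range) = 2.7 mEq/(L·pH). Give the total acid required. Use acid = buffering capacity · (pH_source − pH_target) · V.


acid = 2.7 · (7.4 − 5.4) · 33

178.2000 mEq


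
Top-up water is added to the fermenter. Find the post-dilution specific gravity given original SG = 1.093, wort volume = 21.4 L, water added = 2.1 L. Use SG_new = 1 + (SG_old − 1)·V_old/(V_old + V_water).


pts = (1.093 − 1)·1000·21.4/(21.4 + 2.1) = 84.6894
SG_new = 1 + 84.6894/1000

1.0847


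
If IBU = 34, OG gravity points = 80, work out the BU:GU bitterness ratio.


BU:GU = IBU / OG_points
BU:GU = 34 / 80

0.4250


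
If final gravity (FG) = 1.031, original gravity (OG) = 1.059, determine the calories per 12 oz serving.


ABW = (OG−FG)·131.25·0.79/FG;  °P = 259 − 259/SG (for OG→OE and FG→AE);  RE = 0.1808·OE + 0.8192·AE;  Cal = (6.9·ABW + 4·(RE−0.1))·FG·3.55
ABW = (1.059 − 1.031)·131.25·0.79/1.031 = 2.8160
OE = 259 − 259/1.059 = 14.4297 °P
AE = 259 − 259/1.031 = 7.7876 °P
RE = 0.1808·14.4297 + 0.8192·7.7876 = 8.9885 °P
Cal = (6.9·2.8160 + 4·(8.9885−0.1))·1.031·3.55

201.2441 kcal


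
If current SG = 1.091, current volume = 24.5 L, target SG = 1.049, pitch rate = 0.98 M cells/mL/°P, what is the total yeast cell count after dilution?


V_w = V·((SG_c−1)/(SG_t−1)−1);  °P = 259 − 259/SG_t;  cells = rate·(V+V_w)·°P
V_w = 24.5·((1.091−1)/(1.049−1)−1) = 21.0000
V_final = 24.5 + 21.0000 = 45.5000
°P = 259 − 259/1.049 = 12.0982
cells = 0.98·45.5000·12.0982

539.4582 billion cells


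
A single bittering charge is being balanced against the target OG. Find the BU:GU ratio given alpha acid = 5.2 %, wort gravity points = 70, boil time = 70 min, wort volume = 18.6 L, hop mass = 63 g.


U = 1.65·0.000125^(GP/1000)·(1−e^(−0.04t))/4.15;  IBU = (α/100)·m·U·1000/V;  BU:GU = IBU/GP
U = 1.65·0.000125^(70/1000)·(1−e^(−0.04·70))/4.15 = 0.1991
IBU = (5.2/100)·63·0.1991·1000/18.6 = 35.0594
BU:GU = 35.0594/70

0.5008


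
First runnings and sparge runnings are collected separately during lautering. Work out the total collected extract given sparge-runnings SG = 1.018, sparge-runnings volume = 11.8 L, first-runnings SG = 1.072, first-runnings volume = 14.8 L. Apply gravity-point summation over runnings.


total = Σ (SG_i − 1)·1000·V_i
first = (1.072 − 1)·1000·14.8 = 1065.6000
sparge = (1.018 − 1)·1000·11.8 = 212.4000
total = 1065.6000 + 212.4000

1278.0000 gravity·L


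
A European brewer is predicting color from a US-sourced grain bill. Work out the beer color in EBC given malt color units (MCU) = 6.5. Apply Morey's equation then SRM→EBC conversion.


SRM = 1.4922·MCU^0.6859;  EBC = SRM·1.97
SRM = 1.4922·6.5^0.6859 = 5.3877
EBC = 5.3877·1.97

10.6138 EBC


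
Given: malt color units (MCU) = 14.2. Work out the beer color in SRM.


SRM = 1.4922 · MCU^0.6859
SRM = 1.4922 · 14.2^0.6859

9.2083 SRM


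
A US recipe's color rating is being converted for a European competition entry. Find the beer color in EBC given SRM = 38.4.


EBC = SRM · 1.97
EBC = 38.4 · 1.97

75.6480 EBC


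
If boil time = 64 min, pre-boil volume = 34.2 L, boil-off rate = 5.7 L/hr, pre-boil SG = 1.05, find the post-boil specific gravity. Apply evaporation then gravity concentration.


V_post = V_pre − rate·(t/60);  SG_post = 1 + (SG_pre−1)·V_pre/V_post
V_post = 34.2 − 5.7·(64/60) = 28.1200
SG_post = 1 + (1.05 − 1)·34.2/28.1200

1.0608


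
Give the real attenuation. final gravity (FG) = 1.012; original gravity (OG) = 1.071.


AA = (OG−FG)/(OG−1)·100;  RA = AA·0.8192
AA = (1.071 − 1.012)/(1.071 − 1)·100 = 83.0986
RA = 83.0986·0.8192

68.0744 %


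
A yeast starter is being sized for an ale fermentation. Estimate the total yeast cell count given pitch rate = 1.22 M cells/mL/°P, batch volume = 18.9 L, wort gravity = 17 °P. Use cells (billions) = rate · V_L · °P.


cells = 1.22 · 18.9 · 17

391.9860 billion cells


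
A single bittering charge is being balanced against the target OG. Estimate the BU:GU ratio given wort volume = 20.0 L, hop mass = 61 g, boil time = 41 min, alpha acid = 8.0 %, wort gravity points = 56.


U = 1.65·0.000125^(GP/1000)·(1−e^(−0.04t))/4.15;  IBU = (α/100)·m·U·1000/V;  BU:GU = IBU/GP
U = 1.65·0.000125^(56/1000)·(1−e^(−0.04·41))/4.15 = 0.1937
IBU = (8.0/100)·61·0.1937·1000/20.0 = 47.2714
BU:GU = 47.2714/56

0.8441


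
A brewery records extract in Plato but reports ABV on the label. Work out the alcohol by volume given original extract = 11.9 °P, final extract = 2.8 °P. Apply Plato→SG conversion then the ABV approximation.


SG = 259/(259 − P);  ABV = (OG − FG)·131.25
OG = 259/(259 − 11.9) = 1.0482
FG = 259/(259 − 2.8) = 1.0109
ABV = (1.0482 − 1.0109)·131.25

4.8864 % ABV
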